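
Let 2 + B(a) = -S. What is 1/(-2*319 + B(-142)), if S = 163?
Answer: -1/803 ≈ -0.0012453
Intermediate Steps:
B(a) = -165 (B(a) = -2 - 1*163 = -2 - 163 = -165)
1/(-2*319 + B(-142)) = 1/(-2*319 - 165) = 1/(-638 - 165) = 1/(-803) = -1/803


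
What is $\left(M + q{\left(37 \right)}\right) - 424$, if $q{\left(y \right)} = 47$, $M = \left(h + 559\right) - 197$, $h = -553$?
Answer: $-568$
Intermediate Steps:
$M = -191$ ($M = \left(-553 + 559\right) - 197 = 6 - 197 = -191$)
$\left(M + q{\left(37 \right)}\right) - 424 = \left(-191 + 47\right) - 424 = -144 - 424 = -568$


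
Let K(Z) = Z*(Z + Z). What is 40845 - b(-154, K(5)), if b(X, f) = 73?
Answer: 40772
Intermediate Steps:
K(Z) = 2*Z² (K(Z) = Z*(2*Z) = 2*Z²)
40845 - b(-154, K(5)) = 40845 - 1*73 = 40845 - 73 = 40772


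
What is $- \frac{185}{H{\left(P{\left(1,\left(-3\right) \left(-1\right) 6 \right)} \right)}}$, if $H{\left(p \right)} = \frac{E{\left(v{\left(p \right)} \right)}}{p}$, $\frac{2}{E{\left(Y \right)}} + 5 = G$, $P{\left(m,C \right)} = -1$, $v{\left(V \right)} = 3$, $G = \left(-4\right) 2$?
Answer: $- \frac{2405}{2} \approx -1202.5$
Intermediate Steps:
$G = -8$
$E{\left(Y \right)} = - \frac{2}{13}$ ($E{\left(Y \right)} = \frac{2}{-5 - 8} = \frac{2}{-13} = 2 \left(- \frac{1}{13}\right) = - \frac{2}{13}$)
$H{\left(p \right)} = - \frac{2}{13 p}$
$- \frac{185}{H{\left(P{\left(1,\left(-3\right) \left(-1\right) 6 \right)} \right)}} = - \frac{185}{\left(- \frac{2}{13}\right) \frac{1}{-1}} = - \frac{185}{\left(- \frac{2}{13}\right) \left(-1\right)} = - \frac{185}{\frac{2}{13}} = \left(-185\right) \frac{13}{2} = - \frac{2405}{2}$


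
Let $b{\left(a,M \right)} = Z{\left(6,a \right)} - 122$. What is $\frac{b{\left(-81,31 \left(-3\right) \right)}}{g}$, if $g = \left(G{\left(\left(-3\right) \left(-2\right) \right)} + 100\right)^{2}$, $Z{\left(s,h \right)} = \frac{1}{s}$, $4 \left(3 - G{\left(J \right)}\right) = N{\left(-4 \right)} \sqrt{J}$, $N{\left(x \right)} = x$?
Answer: $- \frac{7759565}{674541654} + \frac{75293 \sqrt{6}}{337270827} \approx -0.010957$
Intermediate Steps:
$G{\left(J \right)} = 3 + \sqrt{J}$ ($G{\left(J \right)} = 3 - \frac{\left(-4\right) \sqrt{J}}{4} = 3 + \sqrt{J}$)
$b{\left(a,M \right)} = - \frac{731}{6}$ ($b{\left(a,M \right)} = \frac{1}{6} - 122 = - \frac{731}{6}$)
$g = \left(103 + \sqrt{6}\right)^{2}$ ($g = \left(\left(3 + \sqrt{\left(-3\right) \left(-2\right)}\right) + 100\right)^{2} = \left(\left(3 + \sqrt{6}\right) + 100\right)^{2} = \left(103 + \sqrt{6}\right)^{2} \approx 11120.0$)
$\frac{b{\left(-81,31 \left(-3\right) \right)}}{g} = - \frac{731}{6 \left(103 + \sqrt{6}\right)^{2}}$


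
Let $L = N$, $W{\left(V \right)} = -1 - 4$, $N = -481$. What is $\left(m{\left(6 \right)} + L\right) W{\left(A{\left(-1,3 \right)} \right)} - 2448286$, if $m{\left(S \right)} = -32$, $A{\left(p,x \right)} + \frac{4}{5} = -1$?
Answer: $-2445721$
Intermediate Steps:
$A{\left(p,x \right)} = - \frac{9}{5}$ ($A{\left(p,x \right)} = - \frac{4}{5} - 1 = - \frac{9}{5}$)
$W{\left(V \right)} = -5$
$L = -481$
$\left(m{\left(6 \right)} + L\right) W{\left(A{\left(-1,3 \right)} \right)} - 2448286 = \left(-32 - 481\right) \left(-5\right) - 2448286 = \left(-513\right) \left(-5\right) - 2448286 = 2565 - 2448286 = -2445721$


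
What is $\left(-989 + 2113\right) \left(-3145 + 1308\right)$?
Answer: $-2064788$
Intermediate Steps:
$\left(-989 + 2113\right) \left(-3145 + 1308\right) = 1124 \left(-1837\right) = -2064788$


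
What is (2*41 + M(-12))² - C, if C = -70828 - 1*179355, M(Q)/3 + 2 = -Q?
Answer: 262727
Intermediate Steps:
M(Q) = -6 - 3*Q (M(Q) = -6 + 3*(-Q) = -6 - 3*Q)
C = -250183 (C = -70828 - 179355 = -250183)
(2*41 + M(-12))² - C = (2*41 + (-6 - 3*(-12)))² - 1*(-250183) = (82 + (-6 + 36))² + 250183 = (82 + 30)² + 250183 = 112² + 250183 = 12544 + 250183 = 262727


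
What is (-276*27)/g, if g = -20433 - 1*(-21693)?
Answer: -207/35 ≈ -5.9143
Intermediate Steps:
g = 1260 (g = -20433 + 21693 = 1260)
(-276*27)/g = -276*27/1260 = -7452*1/1260 = -207/35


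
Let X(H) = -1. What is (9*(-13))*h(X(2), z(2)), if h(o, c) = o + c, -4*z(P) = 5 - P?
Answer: 819/4 ≈ 204.75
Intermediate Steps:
z(P) = -5/4 + P/4 (z(P) = -(5 - P)/4 = -5/4 + P/4)
h(o, c) = c + o
(9*(-13))*h(X(2), z(2)) = (9*(-13))*((-5/4 + (1/4)*2) - 1) = -117*((-5/4 + 1/2) - 1) = -117*(-3/4 - 1) = -117*(-7/4) = 819/4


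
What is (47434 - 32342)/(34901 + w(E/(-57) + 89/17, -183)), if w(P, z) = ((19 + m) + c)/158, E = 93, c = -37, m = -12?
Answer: 298067/689291 ≈ 0.43243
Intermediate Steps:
w(P, z) = -15/79 (w(P, z) = ((19 - 12) - 37)/158 = (7 - 37)*(1/158) = -30*1/158 = -15/79)
(47434 - 32342)/(34901 + w(E/(-57) + 89/17, -183)) = (47434 - 32342)/(34901 - 15/79) = 15092/(2757164/79) = 15092*(79/2757164) = 298067/689291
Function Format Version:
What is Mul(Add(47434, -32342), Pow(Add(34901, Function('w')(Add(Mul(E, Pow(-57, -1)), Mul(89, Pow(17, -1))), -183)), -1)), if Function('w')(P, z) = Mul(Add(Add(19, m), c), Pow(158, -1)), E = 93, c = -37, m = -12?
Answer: Rational(298067, 689291) ≈ 0.43243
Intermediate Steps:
Function('w')(P, z) = Rational(-15, 79) (Function('w')(P, z) = Mul(Add(Add(19, -12), -37), Pow(158, -1)) = Mul(Add(7, -37), Rational(1, 158)) = Mul(-30, Rational(1, 158)) = Rational(-15, 79))
Mul(Add(47434, -32342), Pow(Add(34901, Function('w')(Add(Mul(E, Pow(-57, -1)), Mul(89, Pow(17, -1))), -183)), -1)) = Mul(Add(47434, -32342), Pow(Add(34901, Rational(-15, 79)), -1)) = Mul(15092, Pow(Rational(2757164, 79), -1)) = Mul(15092, Rational(79, 2757164)) = Rational(298067, 689291)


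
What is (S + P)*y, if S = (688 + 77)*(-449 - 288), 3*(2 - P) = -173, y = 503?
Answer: -850691708/3 ≈ -2.8356e+8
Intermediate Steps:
P = 179/3 (P = 2 - 1/3*(-173) = 2 + 173/3 = 179/3 ≈ 59.667)
S = -563805 (S = 765*(-737) = -563805)
(S + P)*y = (-563805 + 179/3)*503 = -1691236/3*503 = -850691708/3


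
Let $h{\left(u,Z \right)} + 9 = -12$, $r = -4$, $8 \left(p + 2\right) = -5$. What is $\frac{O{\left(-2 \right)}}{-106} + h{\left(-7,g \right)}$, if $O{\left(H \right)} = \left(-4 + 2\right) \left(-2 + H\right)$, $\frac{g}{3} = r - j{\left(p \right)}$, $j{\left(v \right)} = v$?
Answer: $- \frac{1117}{53} \approx -21.075$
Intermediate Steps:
$p = - \frac{21}{8}$ ($p = -2 + \frac{1}{8} \left(-5\right) = -2 - \frac{5}{8} = - \frac{21}{8} \approx -2.625$)
$g = - \frac{33}{8}$ ($g = 3 \left(-4 - - \frac{21}{8}\right) = 3 \left(-4 + \frac{21}{8}\right) = 3 \left(- \frac{11}{8}\right) = - \frac{33}{8} \approx -4.125$)
$h{\left(u,Z \right)} = -21$ ($h{\left(u,Z \right)} = -9 - 12 = -21$)
$O{\left(H \right)} = 4 - 2 H$ ($O{\left(H \right)} = - 2 \left(-2 + H\right) = 4 - 2 H$)
$\frac{O{\left(-2 \right)}}{-106} + h{\left(-7,g \right)} = \frac{4 - -4}{-106} - 21 = - \frac{4 + 4}{106} - 21 = \left(- \frac{1}{106}\right) 8 - 21 = - \frac{4}{53} - 21 = - \frac{1117}{53}$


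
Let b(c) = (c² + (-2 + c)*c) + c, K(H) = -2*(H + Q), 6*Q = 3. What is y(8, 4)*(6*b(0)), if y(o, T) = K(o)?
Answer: 0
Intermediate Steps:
Q = ½ (Q = (⅙)*3 = ½ ≈ 0.50000)
K(H) = -1 - 2*H (K(H) = -2*(H + ½) = -2*(½ + H) = -1 - 2*H)
y(o, T) = -1 - 2*o
b(c) = c + c² + c*(-2 + c) (b(c) = (c² + c*(-2 + c)) + c = c + c² + c*(-2 + c))
y(8, 4)*(6*b(0)) = (-1 - 2*8)*(6*(0*(-1 + 2*0))) = (-1 - 16)*(6*(0*(-1 + 0))) = -102*0*(-1) = -102*0 = -17*0 = 0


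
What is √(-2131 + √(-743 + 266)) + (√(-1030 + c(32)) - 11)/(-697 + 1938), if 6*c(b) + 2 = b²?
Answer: -11/1241 + √(-2131 + 3*I*√53) + I*√7737/3723 ≈ 0.22769 + 46.187*I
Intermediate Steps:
c(b) = -⅓ + b²/6
√(-2131 + √(-743 + 266)) + (√(-1030 + c(32)) - 11)/(-697 + 1938) = √(-2131 + √(-743 + 266)) + (√(-1030 + (-⅓ + (⅙)*32²)) - 11)/(-697 + 1938) = √(-2131 + √(-477)) + (√(-1030 + (-⅓ + (⅙)*1024)) - 11)/1241 = √(-2131 + 3*I*√53) + (√(-1030 + (-⅓ + 512/3)) - 11)*(1/1241) = √(-2131 + 3*I*√53) + (√(-1030 + 511/3) - 11)*(1/1241) = √(-2131 + 3*I*√53) + (√(-2579/3) - 11)*(1/1241) = √(-2131 + 3*I*√53) + (I*√7737/3 - 11)*(1/1241) = √(-2131 + 3*I*√53) + (-11 + I*√7737/3)*(1/1241) = √(-2131 + 3*I*√53) + (-11/1241 + I*√7737/3723) = -11/1241 + √(-2131 + 3*I*√53) + I*√7737/3723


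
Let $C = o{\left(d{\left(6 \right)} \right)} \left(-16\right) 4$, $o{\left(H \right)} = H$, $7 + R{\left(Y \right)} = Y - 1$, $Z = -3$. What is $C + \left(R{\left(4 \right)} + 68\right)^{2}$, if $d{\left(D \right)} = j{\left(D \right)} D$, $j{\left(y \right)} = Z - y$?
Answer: $7552$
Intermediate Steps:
$j{\left(y \right)} = -3 - y$
$R{\left(Y \right)} = -8 + Y$ ($R{\left(Y \right)} = -7 + \left(Y - 1\right) = -7 + \left(-1 + Y\right) = -8 + Y$)
$d{\left(D \right)} = D \left(-3 - D\right)$ ($d{\left(D \right)} = \left(-3 - D\right) D = D \left(-3 - D\right)$)
$C = 3456$ ($C = \left(-1\right) 6 \left(3 + 6\right) \left(-16\right) 4 = \left(-1\right) 6 \cdot 9 \left(-16\right) 4 = \left(-54\right) \left(-16\right) 4 = 864 \cdot 4 = 3456$)
$C + \left(R{\left(4 \right)} + 68\right)^{2} = 3456 + \left(\left(-8 + 4\right) + 68\right)^{2} = 3456 + \left(-4 + 68\right)^{2} = 3456 + 64^{2} = 3456 + 4096 = 7552$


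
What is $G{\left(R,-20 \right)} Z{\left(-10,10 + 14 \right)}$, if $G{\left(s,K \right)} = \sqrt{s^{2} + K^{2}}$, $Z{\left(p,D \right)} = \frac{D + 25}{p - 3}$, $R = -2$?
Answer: $- \frac{98 \sqrt{101}}{13} \approx -75.761$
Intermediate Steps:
$Z{\left(p,D \right)} = \frac{25 + D}{-3 + p}$
$G{\left(s,K \right)} = \sqrt{K^{2} + s^{2}}$
$G{\left(R,-20 \right)} Z{\left(-10,10 + 14 \right)} = \sqrt{\left(-20\right)^{2} + \left(-2\right)^{2}} \frac{25 + \left(10 + 14\right)}{-3 - 10} = \sqrt{400 + 4} \frac{25 + 24}{-13} = \sqrt{404} \left(\left(- \frac{1}{13}\right) 49\right) = 2 \sqrt{101} \left(- \frac{49}{13}\right) = - \frac{98 \sqrt{101}}{13}$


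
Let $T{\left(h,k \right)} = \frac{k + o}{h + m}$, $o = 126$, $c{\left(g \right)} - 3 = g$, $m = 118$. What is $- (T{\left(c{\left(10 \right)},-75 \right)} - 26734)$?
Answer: $\frac{3502103}{131} \approx 26734.0$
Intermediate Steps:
$c{\left(g \right)} = 3 + g$
$T{\left(h,k \right)} = \frac{126 + k}{118 + h}$ ($T{\left(h,k \right)} = \frac{k + 126}{h + 118} = \frac{126 + k}{118 + h}$)
$- (T{\left(c{\left(10 \right)},-75 \right)} - 26734) = - (\frac{126 - 75}{118 + \left(3 + 10\right)} - 26734) = - (\frac{1}{118 + 13} \cdot 51 - 26734) = - (\frac{1}{131} \cdot 51 - 26734) = - (\frac{51}{131} - 26734) = \left(-1\right) \left(- \frac{3502103}{131}\right) = \frac{3502103}{131}$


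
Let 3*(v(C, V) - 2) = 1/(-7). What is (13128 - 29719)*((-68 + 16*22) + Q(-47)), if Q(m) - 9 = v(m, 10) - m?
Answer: -119139971/21 ≈ -5.6733e+6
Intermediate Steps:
v(C, V) = 41/21 (v(C, V) = 2 + (⅓)/(-7) = 2 + (⅓)*(-⅐) = 2 - 1/21 = 41/21)
Q(m) = 230/21 - m (Q(m) = 9 + (41/21 - m) = 230/21 - m)
(13128 - 29719)*((-68 + 16*22) + Q(-47)) = (13128 - 29719)*((-68 + 16*22) + (230/21 - 1*(-47))) = -16591*((-68 + 352) + (230/21 + 47)) = -16591*(284 + 1217/21) = -16591*7181/21 = -119139971/21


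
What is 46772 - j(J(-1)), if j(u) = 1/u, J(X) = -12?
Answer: 561265/12 ≈ 46772.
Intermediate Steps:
46772 - j(J(-1)) = 46772 - 1/(-12) = 46772 - 1*(-1/12) = 46772 + 1/12 = 561265/12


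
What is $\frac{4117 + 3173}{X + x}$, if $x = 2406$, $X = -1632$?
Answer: $\frac{405}{43} \approx 9.4186$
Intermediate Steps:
$\frac{4117 + 3173}{X + x} = \frac{4117 + 3173}{-1632 + 2406} = \frac{7290}{774} = 7290 \cdot \frac{1}{774} = \frac{405}{43}$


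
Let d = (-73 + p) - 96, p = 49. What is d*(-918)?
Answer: 110160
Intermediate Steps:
d = -120 (d = (-73 + 49) - 96 = -24 - 96 = -120)
d*(-918) = -120*(-918) = 110160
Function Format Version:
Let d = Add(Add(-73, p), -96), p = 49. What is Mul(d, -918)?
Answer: 110160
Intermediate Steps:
d = -120 (d = Add(Add(-73, 49), -96) = Add(-24, -96) = -120)
Mul(d, -918) = Mul(-120, -918) = 110160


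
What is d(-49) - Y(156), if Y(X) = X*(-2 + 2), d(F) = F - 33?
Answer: -82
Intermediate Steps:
d(F) = -33 + F
Y(X) = 0 (Y(X) = X*0 = 0)
d(-49) - Y(156) = (-33 - 49) - 1*0 = -82 + 0 = -82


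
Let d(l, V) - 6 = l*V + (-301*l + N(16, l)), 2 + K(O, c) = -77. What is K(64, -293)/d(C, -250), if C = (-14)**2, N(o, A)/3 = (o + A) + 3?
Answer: 79/107345 ≈ 0.00073595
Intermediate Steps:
N(o, A) = 9 + 3*A + 3*o (N(o, A) = 3*((o + A) + 3) = 3*((A + o) + 3) = 3*(3 + A + o) = 9 + 3*A + 3*o)
K(O, c) = -79 (K(O, c) = -2 - 77 = -79)
C = 196
d(l, V) = 63 - 298*l + V*l (d(l, V) = 6 + (l*V + (-301*l + (9 + 3*l + 3*16))) = 6 + (V*l + (-301*l + (9 + 3*l + 48))) = 6 + (V*l + (-301*l + (57 + 3*l))) = 6 + (V*l + (57 - 298*l)) = 6 + (57 - 298*l + V*l) = 63 - 298*l + V*l)
K(64, -293)/d(C, -250) = -79/(63 - 298*196 - 250*196) = -79/(63 - 58408 - 49000) = -79/(-107345) = -79*(-1/107345) = 79/107345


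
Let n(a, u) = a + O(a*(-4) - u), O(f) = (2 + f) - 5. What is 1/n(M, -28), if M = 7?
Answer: ¼ ≈ 0.25000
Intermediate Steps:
O(f) = -3 + f
n(a, u) = -3 - u - 3*a (n(a, u) = a + (-3 + (a*(-4) - u)) = a + (-3 + (-4*a - u)) = a + (-3 + (-u - 4*a)) = a + (-3 - u - 4*a) = -3 - u - 3*a)
1/n(M, -28) = 1/(-3 - 1*(-28) - 3*7) = 1/(-3 + 28 - 21) = 1/4 = ¼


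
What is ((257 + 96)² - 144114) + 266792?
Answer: 247287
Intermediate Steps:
((257 + 96)² - 144114) + 266792 = (353² - 144114) + 266792 = (124609 - 144114) + 266792 = -19505 + 266792 = 247287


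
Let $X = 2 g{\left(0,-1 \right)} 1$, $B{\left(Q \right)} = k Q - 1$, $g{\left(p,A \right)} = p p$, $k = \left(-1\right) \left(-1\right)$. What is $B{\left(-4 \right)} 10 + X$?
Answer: $-50$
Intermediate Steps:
$k = 1$
$g{\left(p,A \right)} = p^{2}$
$B{\left(Q \right)} = -1 + Q$ ($B{\left(Q \right)} = 1 Q - 1 = Q - 1 = -1 + Q$)
$X = 0$ ($X = 2 \cdot 0^{2} \cdot 1 = 2 \cdot 0 \cdot 1 = 0 \cdot 1 = 0$)
$B{\left(-4 \right)} 10 + X = \left(-1 - 4\right) 10 + 0 = \left(-5\right) 10 + 0 = -50 + 0 = -50$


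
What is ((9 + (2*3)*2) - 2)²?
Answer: 361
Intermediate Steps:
((9 + (2*3)*2) - 2)² = ((9 + 6*2) - 2)² = ((9 + 12) - 2)² = (21 - 2)² = 19² = 361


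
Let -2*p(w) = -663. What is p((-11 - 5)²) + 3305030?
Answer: 6610723/2 ≈ 3.3054e+6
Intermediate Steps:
p(w) = 663/2 (p(w) = -½*(-663) = 663/2)
p((-11 - 5)²) + 3305030 = 663/2 + 3305030 = 6610723/2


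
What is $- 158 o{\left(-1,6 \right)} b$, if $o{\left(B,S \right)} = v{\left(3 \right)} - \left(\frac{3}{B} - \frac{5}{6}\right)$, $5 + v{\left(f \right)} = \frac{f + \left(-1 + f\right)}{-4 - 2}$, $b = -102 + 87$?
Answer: $-4740$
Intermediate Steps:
$b = -15$
$v{\left(f \right)} = - \frac{29}{6} - \frac{f}{3}$ ($v{\left(f \right)} = -5 + \frac{f + \left(-1 + f\right)}{-4 - 2} = -5 + \frac{-1 + 2 f}{-6} = -5 + \left(-1 + 2 f\right) \left(- \frac{1}{6}\right) = -5 - \left(- \frac{1}{6} + \frac{f}{3}\right) = - \frac{29}{6} - \frac{f}{3}$)
$o{\left(B,S \right)} = -5 - \frac{3}{B}$ ($o{\left(B,S \right)} = \left(- \frac{29}{6} - 1\right) - \left(\frac{3}{B} - \frac{5}{6}\right) = - \frac{35}{6} - \left(\frac{3}{B} - \frac{5}{6}\right) = - \frac{35}{6} - \left(- \frac{5}{6} + \frac{3}{B}\right) = - \frac{35}{6} + \left(\frac{5}{6} - \frac{3}{B}\right) = -5 - \frac{3}{B}$)
$- 158 o{\left(-1,6 \right)} b = - 158 \left(-5 - \frac{3}{-1}\right) \left(-15\right) = - 158 \left(-5 - -3\right) \left(-15\right) = - 158 \left(-5 + 3\right) \left(-15\right) = \left(-158\right) \left(-2\right) \left(-15\right) = 316 \left(-15\right) = -4740$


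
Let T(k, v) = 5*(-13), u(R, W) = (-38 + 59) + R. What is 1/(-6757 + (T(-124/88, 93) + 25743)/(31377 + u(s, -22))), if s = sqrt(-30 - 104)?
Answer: (-sqrt(134) + 31398*I)/(-212130608*I + 6757*sqrt(134)) ≈ -0.00014801 + 6.6055e-12*I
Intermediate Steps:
s = I*sqrt(134) (s = sqrt(-134) = I*sqrt(134) ≈ 11.576*I)
u(R, W) = 21 + R
T(k, v) = -65
1/(-6757 + (T(-124/88, 93) + 25743)/(31377 + u(s, -22))) = 1/(-6757 + (-65 + 25743)/(31377 + (21 + I*sqrt(134)))) = 1/(-6757 + 25678/(31398 + I*sqrt(134)))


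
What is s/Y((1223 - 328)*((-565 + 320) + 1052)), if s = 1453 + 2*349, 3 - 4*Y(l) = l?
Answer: -1434/120377 ≈ -0.011913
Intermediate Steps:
Y(l) = 3/4 - l/4
s = 2151 (s = 1453 + 698 = 2151)
s/Y((1223 - 328)*((-565 + 320) + 1052)) = 2151/(3/4 - (1223 - 328)*((-565 + 320) + 1052)/4) = 2151/(3/4 - 895*(-245 + 1052)/4) = 2151/(3/4 - 895*807/4) = 2151/(3/4 - 1/4*722265) = 2151/(3/4 - 722265/4) = 2151/(-361131/2) = 2151*(-2/361131) = -1434/120377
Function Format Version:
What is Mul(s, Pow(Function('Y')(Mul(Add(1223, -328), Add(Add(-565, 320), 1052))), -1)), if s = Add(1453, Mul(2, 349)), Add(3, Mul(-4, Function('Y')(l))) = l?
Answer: Rational(-1434, 120377) ≈ -0.011913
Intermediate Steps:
Function('Y')(l) = Add(Rational(3, 4), Mul(Rational(-1, 4), l))
s = 2151 (s = Add(1453, 698) = 2151)
Mul(s, Pow(Function('Y')(Mul(Add(1223, -328), Add(Add(-565, 320), 1052))), -1)) = Mul(2151, Pow(Add(Rational(3, 4), Mul(Rational(-1, 4), Mul(Add(1223, -328), Add(Add(-565, 320), 1052)))), -1)) = Mul(2151, Pow(Add(Rational(3, 4), Mul(Rational(-1, 4), Mul(895, Add(-245, 1052)))), -1)) = Mul(2151, Pow(Add(Rational(3, 4), Mul(Rational(-1, 4), Mul(895, 807))), -1)) = Mul(2151, Pow(Add(Rational(3, 4), Mul(Rational(-1, 4), 722265)), -1)) = Mul(2151, Pow(Add(Rational(3, 4), Rational(-722265, 4)), -1)) = Mul(2151, Pow(Rational(-361131, 2), -1)) = Mul(2151, Rational(-2, 361131)) = Rational(-1434, 120377)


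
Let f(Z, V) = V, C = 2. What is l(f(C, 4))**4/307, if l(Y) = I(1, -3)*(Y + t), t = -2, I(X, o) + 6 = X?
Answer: 10000/307 ≈ 32.573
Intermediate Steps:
I(X, o) = -6 + X
l(Y) = 10 - 5*Y (l(Y) = (-6 + 1)*(Y - 2) = -5*(-2 + Y) = 10 - 5*Y)
l(f(C, 4))**4/307 = (10 - 5*4)**4/307 = (10 - 20)**4*(1/307) = (-10)**4*(1/307) = 10000*(1/307) = 10000/307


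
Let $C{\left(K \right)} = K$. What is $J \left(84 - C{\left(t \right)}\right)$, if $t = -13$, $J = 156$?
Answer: $15132$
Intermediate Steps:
$J \left(84 - C{\left(t \right)}\right) = 156 \left(84 - -13\right) = 156 \left(84 + 13\right) = 156 \cdot 97 = 15132$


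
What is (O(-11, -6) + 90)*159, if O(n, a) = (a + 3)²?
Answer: 15741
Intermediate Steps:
O(n, a) = (3 + a)²
(O(-11, -6) + 90)*159 = ((3 - 6)² + 90)*159 = ((-3)² + 90)*159 = (9 + 90)*159 = 99*159 = 15741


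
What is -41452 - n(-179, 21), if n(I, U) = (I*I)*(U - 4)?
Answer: -586149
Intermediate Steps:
n(I, U) = I²*(-4 + U)
-41452 - n(-179, 21) = -41452 - (-179)²*(-4 + 21) = -41452 - 32041*17 = -41452 - 1*544697 = -41452 - 544697 = -586149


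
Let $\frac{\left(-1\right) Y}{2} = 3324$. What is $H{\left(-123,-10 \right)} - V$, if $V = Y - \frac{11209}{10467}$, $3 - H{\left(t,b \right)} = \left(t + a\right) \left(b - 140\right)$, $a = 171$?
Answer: $\frac{144989626}{10467} \approx 13852.0$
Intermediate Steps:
$Y = -6648$ ($Y = \left(-2\right) 3324 = -6648$)
$H{\left(t,b \right)} = 3 - \left(-140 + b\right) \left(171 + t\right)$ ($H{\left(t,b \right)} = 3 - \left(t + 171\right) \left(b - 140\right) = 3 - \left(171 + t\right) \left(-140 + b\right) = 3 - \left(-140 + b\right) \left(171 + t\right)$)
$V = - \frac{69595825}{10467}$ ($V = -6648 - \frac{11209}{10467} = - \frac{69595825}{10467} \approx -6649.1$)
$H{\left(-123,-10 \right)} - V = \left(23943 - -1710 + 140 \left(-123\right) - \left(-10\right) \left(-123\right)\right) - - \frac{69595825}{10467} = \left(23943 + 1710 - 17220 - 1230\right) + \frac{69595825}{10467} = 7203 + \frac{69595825}{10467} = \frac{144989626}{10467}$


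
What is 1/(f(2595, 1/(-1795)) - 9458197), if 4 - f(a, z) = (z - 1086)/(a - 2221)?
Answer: -671330/6349566757319 ≈ -1.0573e-7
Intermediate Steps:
f(a, z) = 4 - (-1086 + z)/(-2221 + a) (f(a, z) = 4 - (z - 1086)/(a - 2221) = 4 - (-1086 + z)/(-2221 + a))
1/(f(2595, 1/(-1795)) - 9458197) = 1/((-7798 - 1/(-1795) + 4*2595)/(-2221 + 2595) - 9458197) = 1/((-7798 - 1*(-1/1795) + 10380)/374 - 9458197) = 1/((-7798 + 1/1795 + 10380)/374 - 9458197) = 1/((1/374)*(4634691/1795) - 9458197) = 1/(4634691/671330 - 9458197) = 1/(-6349566757319/671330) = -671330/6349566757319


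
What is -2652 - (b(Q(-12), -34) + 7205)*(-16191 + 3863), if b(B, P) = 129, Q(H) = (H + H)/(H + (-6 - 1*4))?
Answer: 90410900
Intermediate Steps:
Q(H) = 2*H/(-10 + H) (Q(H) = (2*H)/(H + (-6 - 4)) = (2*H)/(H - 10) = (2*H)/(-10 + H) = 2*H/(-10 + H))
-2652 - (b(Q(-12), -34) + 7205)*(-16191 + 3863) = -2652 - (129 + 7205)*(-16191 + 3863) = -2652 - 7334*(-12328) = -2652 - 1*(-90413552) = -2652 + 90413552 = 90410900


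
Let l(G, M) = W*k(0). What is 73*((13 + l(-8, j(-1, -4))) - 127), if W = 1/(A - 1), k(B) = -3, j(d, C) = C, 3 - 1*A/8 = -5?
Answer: -174835/21 ≈ -8325.5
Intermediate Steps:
A = 64 (A = 24 - 8*(-5) = 24 + 40 = 64)
W = 1/63 (W = 1/(64 - 1) = 1/63 ≈ 0.015873)
l(G, M) = -1/21 (l(G, M) = (1/63)*(-3) = -1/21)
73*((13 + l(-8, j(-1, -4))) - 127) = 73*((13 - 1/21) - 127) = 73*(272/21 - 127) = 73*(-2395/21) = -174835/21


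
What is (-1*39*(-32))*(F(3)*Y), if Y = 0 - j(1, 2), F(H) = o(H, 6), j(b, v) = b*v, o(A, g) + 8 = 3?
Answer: 12480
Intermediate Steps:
o(A, g) = -5 (o(A, g) = -8 + 3 = -5)
F(H) = -5
Y = -2 (Y = 0 - 2 = -2)
(-1*39*(-32))*(F(3)*Y) = (-1*39*(-32))*(-5*(-2)) = -39*(-32)*10 = 1248*10 = 12480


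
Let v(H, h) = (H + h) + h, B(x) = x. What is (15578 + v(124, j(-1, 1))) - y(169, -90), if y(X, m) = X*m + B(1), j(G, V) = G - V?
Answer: 30907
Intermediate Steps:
v(H, h) = H + 2*h
y(X, m) = 1 + X*m (y(X, m) = X*m + 1 = 1 + X*m)
(15578 + v(124, j(-1, 1))) - y(169, -90) = (15578 + (124 + 2*(-1 - 1*1))) - (1 + 169*(-90)) = (15578 + (124 + 2*(-1 - 1))) - (1 - 15210) = (15578 + (124 + 2*(-2))) - 1*(-15209) = (15578 + (124 - 4)) + 15209 = (15578 + 120) + 15209 = 15698 + 15209 = 30907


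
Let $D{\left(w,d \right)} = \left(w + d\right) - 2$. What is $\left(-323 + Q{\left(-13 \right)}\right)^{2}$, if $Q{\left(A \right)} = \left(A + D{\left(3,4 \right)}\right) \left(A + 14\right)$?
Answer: $109561$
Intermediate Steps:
$D{\left(w,d \right)} = -2 + d + w$ ($D{\left(w,d \right)} = \left(d + w\right) - 2 = -2 + d + w$)
$Q{\left(A \right)} = \left(5 + A\right) \left(14 + A\right)$ ($Q{\left(A \right)} = \left(A + \left(-2 + 4 + 3\right)\right) \left(A + 14\right) = \left(A + 5\right) \left(14 + A\right) = \left(5 + A\right) \left(14 + A\right)$)
$\left(-323 + Q{\left(-13 \right)}\right)^{2} = \left(-323 + \left(70 + \left(-13\right)^{2} + 19 \left(-13\right)\right)\right)^{2} = \left(-323 + \left(70 + 169 - 247\right)\right)^{2} = \left(-323 - 8\right)^{2} = \left(-331\right)^{2} = 109561$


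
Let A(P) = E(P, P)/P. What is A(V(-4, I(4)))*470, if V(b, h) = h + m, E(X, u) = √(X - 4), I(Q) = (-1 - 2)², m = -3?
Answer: 235*√2/3 ≈ 110.78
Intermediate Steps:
I(Q) = 9 (I(Q) = (-3)² = 9)
E(X, u) = √(-4 + X)
V(b, h) = -3 + h (V(b, h) = h - 3 = -3 + h)
A(P) = √(-4 + P)/P
A(V(-4, I(4)))*470 = (√(-4 + (-3 + 9))/(-3 + 9))*470 = (√(-4 + 6)/6)*470 = (√2/6)*470 = 235*√2/3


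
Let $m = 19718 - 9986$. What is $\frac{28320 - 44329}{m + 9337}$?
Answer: $- \frac{16009}{19069} \approx -0.83953$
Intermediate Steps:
$m = 9732$
$\frac{28320 - 44329}{m + 9337} = \frac{28320 - 44329}{9732 + 9337} = - \frac{16009}{19069}$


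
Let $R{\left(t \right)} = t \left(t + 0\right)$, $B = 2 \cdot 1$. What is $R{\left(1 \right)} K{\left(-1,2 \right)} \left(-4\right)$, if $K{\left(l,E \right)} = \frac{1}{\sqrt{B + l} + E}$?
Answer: $- \frac{4}{3} \approx -1.3333$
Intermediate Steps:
$B = 2$
$K{\left(l,E \right)} = \frac{1}{E + \sqrt{2 + l}}$ ($K{\left(l,E \right)} = \frac{1}{\sqrt{2 + l} + E} = \frac{1}{E + \sqrt{2 + l}}$)
$R{\left(t \right)} = t^{2}$ ($R{\left(t \right)} = t t = t^{2}$)
$R{\left(1 \right)} K{\left(-1,2 \right)} \left(-4\right) = \frac{1^{2}}{2 + \sqrt{2 - 1}} \left(-4\right) = 1 \frac{1}{2 + \sqrt{1}} \left(-4\right) = 1 \frac{1}{2 + 1} \left(-4\right) = 1 \cdot \frac{1}{3} \left(-4\right) = \frac{1}{3} \left(-4\right) = - \frac{4}{3}$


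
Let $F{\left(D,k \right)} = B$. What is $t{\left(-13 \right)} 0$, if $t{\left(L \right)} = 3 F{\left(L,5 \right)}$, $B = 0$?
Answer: $0$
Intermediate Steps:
$F{\left(D,k \right)} = 0$
$t{\left(L \right)} = 0$ ($t{\left(L \right)} = 3 \cdot 0 = 0$)
$t{\left(-13 \right)} 0 = 0 \cdot 0 = 0$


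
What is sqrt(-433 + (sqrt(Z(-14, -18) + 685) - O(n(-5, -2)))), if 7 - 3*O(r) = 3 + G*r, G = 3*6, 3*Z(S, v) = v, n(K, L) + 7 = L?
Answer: sqrt(-4395 + 9*sqrt(679))/3 ≈ 21.501*I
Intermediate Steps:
n(K, L) = -7 + L
Z(S, v) = v/3
G = 18
O(r) = 4/3 - 6*r (O(r) = 7/3 - (3 + 18*r)/3 = 7/3 + (-1 - 6*r) = 4/3 - 6*r)
sqrt(-433 + (sqrt(Z(-14, -18) + 685) - O(n(-5, -2)))) = sqrt(-433 + (sqrt((1/3)*(-18) + 685) - (4/3 - 6*(-7 - 2)))) = sqrt(-433 + (sqrt(-6 + 685) - (4/3 - 6*(-9)))) = sqrt(-433 + (sqrt(679) - (4/3 + 54))) = sqrt(-433 + (sqrt(679) - 1*166/3)) = sqrt(-433 + (sqrt(679) - 166/3)) = sqrt(-433 + (-166/3 + sqrt(679))) = sqrt(-1465/3 + sqrt(679))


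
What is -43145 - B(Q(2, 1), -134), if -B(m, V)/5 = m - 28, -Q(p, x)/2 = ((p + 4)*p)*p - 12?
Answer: -43405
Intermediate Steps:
Q(p, x) = 24 - 2*p**2*(4 + p) (Q(p, x) = -2*(((p + 4)*p)*p - 12) = -2*(((4 + p)*p)*p - 12) = -2*((p*(4 + p))*p - 12) = -2*(p**2*(4 + p) - 12) = -2*(-12 + p**2*(4 + p)) = 24 - 2*p**2*(4 + p))
B(m, V) = 140 - 5*m (B(m, V) = -5*(m - 28) = -5*(-28 + m) = 140 - 5*m)
-43145 - B(Q(2, 1), -134) = -43145 - (140 - 5*(24 - 8*2**2 - 2*2**3)) = -43145 - (140 - 5*(24 - 8*4 - 2*8)) = -43145 - (140 - 5*(24 - 32 - 16)) = -43145 - (140 - 5*(-24)) = -43145 - (140 + 120) = -43145 - 1*260 = -43145 - 260 = -43405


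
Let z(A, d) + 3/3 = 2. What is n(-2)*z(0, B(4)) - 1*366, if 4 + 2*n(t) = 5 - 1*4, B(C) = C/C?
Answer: -735/2 ≈ -367.50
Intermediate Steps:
B(C) = 1
n(t) = -3/2 (n(t) = -2 + (5 - 1*4)/2 = -2 + (5 - 4)/2 = -2 + (1/2)*1 = -2 + 1/2 = -3/2)
z(A, d) = 1 (z(A, d) = -1 + 2 = 1)
n(-2)*z(0, B(4)) - 1*366 = -3/2*1 - 1*366 = -3/2 - 366 = -735/2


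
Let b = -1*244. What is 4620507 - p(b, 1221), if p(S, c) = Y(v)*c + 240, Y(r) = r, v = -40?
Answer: 4669107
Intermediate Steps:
b = -244
p(S, c) = 240 - 40*c (p(S, c) = -40*c + 240 = 240 - 40*c)
4620507 - p(b, 1221) = 4620507 - (240 - 40*1221) = 4620507 - (240 - 48840) = 4620507 - 1*(-48600) = 4620507 + 48600 = 4669107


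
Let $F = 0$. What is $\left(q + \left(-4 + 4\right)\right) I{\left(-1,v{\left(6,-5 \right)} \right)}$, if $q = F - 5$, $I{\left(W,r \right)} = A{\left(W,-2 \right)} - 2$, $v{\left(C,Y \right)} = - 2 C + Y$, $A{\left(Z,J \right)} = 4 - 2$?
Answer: $0$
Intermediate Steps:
$A{\left(Z,J \right)} = 2$
$v{\left(C,Y \right)} = Y - 2 C$
$I{\left(W,r \right)} = 0$ ($I{\left(W,r \right)} = 2 - 2 = 0$)
$q = -5$ ($q = 0 - 5 = -5$)
$\left(q + \left(-4 + 4\right)\right) I{\left(-1,v{\left(6,-5 \right)} \right)} = \left(-5 + \left(-4 + 4\right)\right) 0 = \left(-5 + 0\right) 0 = \left(-5\right) 0 = 0$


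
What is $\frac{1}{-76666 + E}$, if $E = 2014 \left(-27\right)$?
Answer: $- \frac{1}{131044} \approx -7.631 \cdot 10^{-6}$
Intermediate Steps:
$E = -54378$
$\frac{1}{-76666 + E} = \frac{1}{-76666 - 54378} = \frac{1}{-131044} = - \frac{1}{131044}$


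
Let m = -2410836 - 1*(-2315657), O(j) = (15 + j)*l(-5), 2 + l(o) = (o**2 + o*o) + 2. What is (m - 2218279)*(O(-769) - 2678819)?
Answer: 6284552612702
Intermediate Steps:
l(o) = 2*o**2 (l(o) = -2 + ((o**2 + o*o) + 2) = -2 + ((o**2 + o**2) + 2) = -2 + (2*o**2 + 2) = -2 + (2 + 2*o**2) = 2*o**2)
O(j) = 750 + 50*j (O(j) = (15 + j)*(2*(-5)**2) = (15 + j)*(2*25) = (15 + j)*50 = 750 + 50*j)
m = -95179 (m = -2410836 + 2315657 = -95179)
(m - 2218279)*(O(-769) - 2678819) = (-95179 - 2218279)*((750 + 50*(-769)) - 2678819) = -2313458*((750 - 38450) - 2678819) = -2313458*(-37700 - 2678819) = -2313458*(-2716519) = 6284552612702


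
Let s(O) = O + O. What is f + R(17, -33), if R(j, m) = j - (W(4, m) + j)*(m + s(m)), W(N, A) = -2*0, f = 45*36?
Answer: 3320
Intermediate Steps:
s(O) = 2*O
f = 1620
W(N, A) = 0
R(j, m) = j - 3*j*m (R(j, m) = j - (0 + j)*(m + 2*m) = j - j*3*m = j - 3*j*m)
f + R(17, -33) = 1620 + 17*(1 - 3*(-33)) = 1620 + 17*(1 + 99) = 1620 + 17*100 = 1620 + 1700 = 3320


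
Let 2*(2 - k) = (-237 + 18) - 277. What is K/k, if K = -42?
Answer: -21/125 ≈ -0.16800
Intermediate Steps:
k = 250 (k = 2 - ((-237 + 18) - 277)/2 = 2 - (-219 - 277)/2 = 2 - 1/2*(-496) = 2 + 248 = 250)
K/k = -42/250 = -42*1/250 = -21/125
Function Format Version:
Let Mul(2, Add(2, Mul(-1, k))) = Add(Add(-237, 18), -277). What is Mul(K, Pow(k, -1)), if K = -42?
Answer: Rational(-21, 125) ≈ -0.16800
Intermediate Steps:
k = 250 (k = Add(2, Mul(Rational(-1, 2), Add(Add(-237, 18), -277))) = Add(2, Mul(Rational(-1, 2), Add(-219, -277))) = Add(2, Mul(Rational(-1, 2), -496)) = Add(2, 248) = 250)
Mul(K, Pow(k, -1)) = Mul(-42, Pow(250, -1)) = Mul(-42, Rational(1, 250)) = Rational(-21, 125)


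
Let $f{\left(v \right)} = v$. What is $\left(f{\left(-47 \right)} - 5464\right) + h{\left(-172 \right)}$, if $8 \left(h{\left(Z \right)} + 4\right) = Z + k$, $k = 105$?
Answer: $- \frac{44187}{8} \approx -5523.4$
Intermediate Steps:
$h{\left(Z \right)} = \frac{73}{8} + \frac{Z}{8}$ ($h{\left(Z \right)} = -4 + \frac{Z + 105}{8} = -4 + \frac{105 + Z}{8} = -4 + \left(\frac{105}{8} + \frac{Z}{8}\right) = \frac{73}{8} + \frac{Z}{8}$)
$\left(f{\left(-47 \right)} - 5464\right) + h{\left(-172 \right)} = \left(-47 - 5464\right) + \left(\frac{73}{8} + \frac{1}{8} \left(-172\right)\right) = -5511 + \left(\frac{73}{8} - \frac{43}{2}\right) = -5511 - \frac{99}{8} = - \frac{44187}{8}$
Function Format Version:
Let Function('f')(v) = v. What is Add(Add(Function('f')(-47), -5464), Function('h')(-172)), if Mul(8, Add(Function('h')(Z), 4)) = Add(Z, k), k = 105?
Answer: Rational(-44187, 8) ≈ -5523.4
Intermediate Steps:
Function('h')(Z) = Add(Rational(73, 8), Mul(Rational(1, 8), Z)) (Function('h')(Z) = Add(-4, Mul(Rational(1, 8), Add(Z, 105))) = Add(-4, Mul(Rational(1, 8), Add(105, Z))) = Add(-4, Add(Rational(105, 8), Mul(Rational(1, 8), Z))) = Add(Rational(73, 8), Mul(Rational(1, 8), Z)))
Add(Add(Function('f')(-47), -5464), Function('h')(-172)) = Add(Add(-47, -5464), Add(Rational(73, 8), Mul(Rational(1, 8), -172))) = Add(-5511, Add(Rational(73, 8), Rational(-43, 2))) = Add(-5511, Rational(-99, 8)) = Rational(-44187, 8)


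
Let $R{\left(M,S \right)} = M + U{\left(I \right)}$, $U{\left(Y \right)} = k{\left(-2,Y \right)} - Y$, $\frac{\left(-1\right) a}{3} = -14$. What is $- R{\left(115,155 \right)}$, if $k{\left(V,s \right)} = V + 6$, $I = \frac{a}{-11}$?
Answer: $- \frac{1351}{11} \approx -122.82$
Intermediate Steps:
$a = 42$ ($a = \left(-3\right) \left(-14\right) = 42$)
$I = - \frac{42}{11}$ ($I = \frac{42}{-11} = 42 \left(- \frac{1}{11}\right) = - \frac{42}{11} \approx -3.8182$)
$k{\left(V,s \right)} = 6 + V$
$U{\left(Y \right)} = 4 - Y$ ($U{\left(Y \right)} = \left(6 - 2\right) - Y = 4 - Y$)
$R{\left(M,S \right)} = \frac{86}{11} + M$ ($R{\left(M,S \right)} = M + \left(4 - - \frac{42}{11}\right) = M + \left(4 + \frac{42}{11}\right) = M + \frac{86}{11} = \frac{86}{11} + M$)
$- R{\left(115,155 \right)} = - (\frac{86}{11} + 115) = \left(-1\right) \frac{1351}{11} = - \frac{1351}{11}$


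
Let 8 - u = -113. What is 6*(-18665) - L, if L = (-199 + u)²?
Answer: -118074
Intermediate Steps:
u = 121 (u = 8 - 1*(-113) = 8 + 113 = 121)
L = 6084 (L = (-199 + 121)² = (-78)² = 6084)
6*(-18665) - L = 6*(-18665) - 1*6084 = -111990 - 6084 = -118074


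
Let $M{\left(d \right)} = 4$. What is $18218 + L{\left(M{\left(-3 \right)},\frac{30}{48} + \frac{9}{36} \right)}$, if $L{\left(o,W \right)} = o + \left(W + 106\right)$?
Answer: $\frac{146631}{8} \approx 18329.0$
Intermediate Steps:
$L{\left(o,W \right)} = 106 + W + o$ ($L{\left(o,W \right)} = o + \left(106 + W\right) = 106 + W + o$)
$18218 + L{\left(M{\left(-3 \right)},\frac{30}{48} + \frac{9}{36} \right)} = 18218 + \left(106 + \left(\frac{30}{48} + \frac{9}{36}\right) + 4\right) = 18218 + \left(106 + \left(30 \cdot \frac{1}{48} + 9 \cdot \frac{1}{36}\right) + 4\right) = 18218 + \left(106 + \left(\frac{5}{8} + \frac{1}{4}\right) + 4\right) = 18218 + \left(106 + \frac{7}{8} + 4\right) = 18218 + \frac{887}{8} = \frac{146631}{8}$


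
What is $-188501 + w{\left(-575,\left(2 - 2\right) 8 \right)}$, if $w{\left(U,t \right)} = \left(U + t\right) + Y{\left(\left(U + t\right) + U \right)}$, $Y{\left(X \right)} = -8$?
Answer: $-189084$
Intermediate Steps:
$w{\left(U,t \right)} = -8 + U + t$ ($w{\left(U,t \right)} = \left(U + t\right) - 8 = -8 + U + t$)
$-188501 + w{\left(-575,\left(2 - 2\right) 8 \right)} = -188501 - \left(583 - \left(2 - 2\right) 8\right) = -188501 - 583 = -189084$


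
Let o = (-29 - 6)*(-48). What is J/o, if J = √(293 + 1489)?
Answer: 3*√22/560 ≈ 0.025127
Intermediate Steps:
J = 9*√22 (J = √1782 = 9*√22 ≈ 42.214)
o = 1680 (o = -35*(-48) = 1680)
J/o = (9*√22)/1680 = (9*√22)*(1/1680) = 3*√22/560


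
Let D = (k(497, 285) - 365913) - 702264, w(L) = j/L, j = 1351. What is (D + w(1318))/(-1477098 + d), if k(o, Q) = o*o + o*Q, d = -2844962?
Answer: 895609963/5696475080 ≈ 0.15722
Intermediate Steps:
k(o, Q) = o² + Q*o
w(L) = 1351/L
D = -679523 (D = (497*(285 + 497) - 365913) - 702264 = (497*782 - 365913) - 702264 = (388654 - 365913) - 702264 = 22741 - 702264 = -679523)
(D + w(1318))/(-1477098 + d) = (-679523 + 1351/1318)/(-1477098 - 2844962) = (-679523 + 1351*(1/1318))/(-4322060) = (-679523 + 1351/1318)*(-1/4322060) = -895609963/1318*(-1/4322060) = 895609963/5696475080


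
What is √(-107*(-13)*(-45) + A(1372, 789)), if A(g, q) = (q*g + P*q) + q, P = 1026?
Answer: 2*√457554 ≈ 1352.9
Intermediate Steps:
A(g, q) = 1027*q + g*q (A(g, q) = (q*g + 1026*q) + q = (g*q + 1026*q) + q = (1026*q + g*q) + q = 1027*q + g*q)
√(-107*(-13)*(-45) + A(1372, 789)) = √(-107*(-13)*(-45) + 789*(1027 + 1372)) = √(1391*(-45) + 789*2399) = √(-62595 + 1892811) = √1830216 = 2*√457554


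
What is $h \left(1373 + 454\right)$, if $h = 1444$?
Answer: $2638188$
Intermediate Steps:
$h \left(1373 + 454\right) = 1444 \left(1373 + 454\right) = 1444 \cdot 1827 = 2638188$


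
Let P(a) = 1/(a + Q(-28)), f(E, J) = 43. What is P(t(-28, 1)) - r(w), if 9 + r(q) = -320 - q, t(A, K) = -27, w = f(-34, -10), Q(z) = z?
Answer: 20459/55 ≈ 371.98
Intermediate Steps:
w = 43
P(a) = 1/(-28 + a) (P(a) = 1/(a - 28) = 1/(-28 + a))
r(q) = -329 - q (r(q) = -9 + (-320 - q) = -329 - q)
P(t(-28, 1)) - r(w) = 1/(-28 - 27) - (-329 - 1*43) = 1/(-55) - (-329 - 43) = -1/55 - 1*(-372) = -1/55 + 372 = 20459/55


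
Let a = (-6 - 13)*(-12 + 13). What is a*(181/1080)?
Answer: -3439/1080 ≈ -3.1843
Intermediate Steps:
a = -19 (a = -19*1 = -19)
a*(181/1080) = -3439/1080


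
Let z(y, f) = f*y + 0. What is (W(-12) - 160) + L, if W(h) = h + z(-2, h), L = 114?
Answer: -34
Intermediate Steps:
z(y, f) = f*y
W(h) = -h (W(h) = h + h*(-2) = h - 2*h = -h)
(W(-12) - 160) + L = (-1*(-12) - 160) + 114 = (12 - 160) + 114 = -148 + 114 = -34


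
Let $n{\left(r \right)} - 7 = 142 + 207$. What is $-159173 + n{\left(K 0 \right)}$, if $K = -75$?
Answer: $-158817$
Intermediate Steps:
$n{\left(r \right)} = 356$ ($n{\left(r \right)} = 7 + \left(142 + 207\right) = 7 + 349 = 356$)
$-159173 + n{\left(K 0 \right)} = -159173 + 356 = -158817$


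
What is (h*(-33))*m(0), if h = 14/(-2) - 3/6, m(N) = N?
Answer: 0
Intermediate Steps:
h = -15/2 (h = 14*(-½) - 3*⅙ = -7 - ½ = -15/2 ≈ -7.5000)
(h*(-33))*m(0) = -15/2*(-33)*0 = (495/2)*0 = 0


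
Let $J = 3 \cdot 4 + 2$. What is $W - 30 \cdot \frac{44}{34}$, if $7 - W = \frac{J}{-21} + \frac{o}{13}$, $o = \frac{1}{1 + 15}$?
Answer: $- \frac{330563}{10608} \approx -31.162$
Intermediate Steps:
$J = 14$ ($J = 12 + 2 = 14$)
$o = \frac{1}{16} \approx 0.0625$
$W = \frac{4781}{624}$ ($W = 7 - \left(\frac{14}{-21} + \frac{1}{16 \cdot 13}\right) = 7 - \left(14 \left(- \frac{1}{21}\right) + \frac{1}{16} \cdot \frac{1}{13}\right) = 7 - \left(- \frac{2}{3} + \frac{1}{208}\right) = 7 - - \frac{413}{624} = 7 + \frac{413}{624} = \frac{4781}{624} \approx 7.6619$)
$W - 30 \cdot \frac{44}{34} = \frac{4781}{624} - 30 \cdot \frac{44}{34} = \frac{4781}{624} - 30 \cdot 44 \cdot \frac{1}{34} = \frac{4781}{624} - \frac{660}{17} = - \frac{330563}{10608}$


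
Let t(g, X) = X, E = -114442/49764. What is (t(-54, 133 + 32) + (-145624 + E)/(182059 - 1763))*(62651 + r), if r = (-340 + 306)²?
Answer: 15666472376036279/1495375024 ≈ 1.0477e+7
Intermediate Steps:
E = -57221/24882 (E = -114442*1/49764 = -57221/24882 ≈ -2.2997)
r = 1156 (r = (-34)² = 1156)
(t(-54, 133 + 32) + (-145624 + E)/(182059 - 1763))*(62651 + r) = ((133 + 32) + (-145624 - 57221/24882)/(182059 - 1763))*(62651 + 1156) = (165 - 3623473589/24882/180296)*63807 = (165 - 3623473589/24882*1/180296)*63807 = (165 - 3623473589/4486125072)*63807 = (736587163291/4486125072)*63807 = 15666472376036279/1495375024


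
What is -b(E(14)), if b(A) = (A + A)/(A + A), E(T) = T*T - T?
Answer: -1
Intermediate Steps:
E(T) = T**2 - T
b(A) = 1 (b(A) = (2*A)/((2*A)) = (2*A)*(1/(2*A)) = 1)
-b(E(14)) = -1*1 = -1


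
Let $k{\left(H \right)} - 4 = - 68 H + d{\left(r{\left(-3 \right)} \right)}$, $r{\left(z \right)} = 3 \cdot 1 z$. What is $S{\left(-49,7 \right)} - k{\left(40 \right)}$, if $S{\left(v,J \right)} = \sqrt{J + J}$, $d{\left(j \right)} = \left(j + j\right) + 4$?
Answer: $2730 + \sqrt{14} \approx 2733.7$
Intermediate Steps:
$r{\left(z \right)} = 3 z$
$d{\left(j \right)} = 4 + 2 j$ ($d{\left(j \right)} = 2 j + 4 = 4 + 2 j$)
$k{\left(H \right)} = -10 - 68 H$ ($k{\left(H \right)} = 4 - \left(-4 + 68 H - 6 \left(-3\right)\right) = 4 - \left(14 + 68 H\right) = -10 - 68 H$)
$S{\left(v,J \right)} = \sqrt{2} \sqrt{J}$ ($S{\left(v,J \right)} = \sqrt{2 J} = \sqrt{2} \sqrt{J}$)
$S{\left(-49,7 \right)} - k{\left(40 \right)} = \sqrt{2} \sqrt{7} - \left(-10 - 2720\right) = \sqrt{14} - \left(-10 - 2720\right) = \sqrt{14} - -2730 = \sqrt{14} + 2730 = 2730 + \sqrt{14}$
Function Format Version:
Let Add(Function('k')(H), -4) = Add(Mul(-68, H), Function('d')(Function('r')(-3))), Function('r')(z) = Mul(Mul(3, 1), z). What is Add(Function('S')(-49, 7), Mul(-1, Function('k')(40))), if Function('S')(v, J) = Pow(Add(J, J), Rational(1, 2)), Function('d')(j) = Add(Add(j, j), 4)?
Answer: Add(2730, Pow(14, Rational(1, 2))) ≈ 2733.7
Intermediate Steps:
Function('r')(z) = Mul(3, z)
Function('d')(j) = Add(4, Mul(2, j)) (Function('d')(j) = Add(Mul(2, j), 4) = Add(4, Mul(2, j)))
Function('k')(H) = Add(-10, Mul(-68, H)) (Function('k')(H) = Add(4, Add(Mul(-68, H), Add(4, Mul(2, Mul(3, -3))))) = Add(4, Add(Mul(-68, H), Add(4, Mul(2, -9)))) = Add(4, Add(Mul(-68, H), Add(4, -18))) = Add(4, Add(Mul(-68, H), -14)) = Add(4, Add(-14, Mul(-68, H))) = Add(-10, Mul(-68, H)))
Function('S')(v, J) = Mul(Pow(2, Rational(1, 2)), Pow(J, Rational(1, 2))) (Function('S')(v, J) = Pow(Mul(2, J), Rational(1, 2)) = Mul(Pow(2, Rational(1, 2)), Pow(J, Rational(1, 2))))
Add(Function('S')(-49, 7), Mul(-1, Function('k')(40))) = Add(Mul(Pow(2, Rational(1, 2)), Pow(7, Rational(1, 2))), Mul(-1, Add(-10, Mul(-68, 40)))) = Add(Pow(14, Rational(1, 2)), Mul(-1, Add(-10, -2720))) = Add(Pow(14, Rational(1, 2)), Mul(-1, -2730)) = Add(Pow(14, Rational(1, 2)), 2730) = Add(2730, Pow(14, Rational(1, 2)))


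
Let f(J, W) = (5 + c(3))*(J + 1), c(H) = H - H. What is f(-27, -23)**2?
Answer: 16900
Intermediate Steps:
c(H) = 0
f(J, W) = 5 + 5*J (f(J, W) = (5 + 0)*(J + 1) = 5*(1 + J) = 5 + 5*J)
f(-27, -23)**2 = (5 + 5*(-27))**2 = (5 - 135)**2 = (-130)**2 = 16900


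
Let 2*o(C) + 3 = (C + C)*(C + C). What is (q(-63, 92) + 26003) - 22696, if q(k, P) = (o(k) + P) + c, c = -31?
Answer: 22609/2 ≈ 11305.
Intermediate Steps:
o(C) = -3/2 + 2*C**2 (o(C) = -3/2 + ((C + C)*(C + C))/2 = -3/2 + ((2*C)*(2*C))/2 = -3/2 + (4*C**2)/2 = -3/2 + 2*C**2)
q(k, P) = -65/2 + P + 2*k**2 (q(k, P) = ((-3/2 + 2*k**2) + P) - 31 = (-3/2 + P + 2*k**2) - 31 = -65/2 + P + 2*k**2)
(q(-63, 92) + 26003) - 22696 = ((-65/2 + 92 + 2*(-63)**2) + 26003) - 22696 = ((-65/2 + 92 + 2*3969) + 26003) - 22696 = ((-65/2 + 92 + 7938) + 26003) - 22696 = (15995/2 + 26003) - 22696 = 68001/2 - 22696 = 22609/2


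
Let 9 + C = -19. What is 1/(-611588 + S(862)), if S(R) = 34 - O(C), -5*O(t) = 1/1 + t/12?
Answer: -15/9173314 ≈ -1.6352e-6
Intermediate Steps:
C = -28 (C = -9 - 19 = -28)
O(t) = -⅕ - t/60 (O(t) = -(1/1 + t/12)/5 = -(1*1 + t*(1/12))/5 = -(1 + t/12)/5 = -⅕ - t/60)
S(R) = 506/15 (S(R) = 34 - (-⅕ - 1/60*(-28)) = 34 - (-⅕ + 7/15) = 34 - 1*4/15 = 34 - 4/15 = 506/15)
1/(-611588 + S(862)) = 1/(-611588 + 506/15) = 1/(-9173314/15) = -15/9173314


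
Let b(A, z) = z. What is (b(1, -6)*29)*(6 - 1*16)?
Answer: 1740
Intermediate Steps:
(b(1, -6)*29)*(6 - 1*16) = (-6*29)*(6 - 1*16) = -174*(6 - 16) = -174*(-10) = 1740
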